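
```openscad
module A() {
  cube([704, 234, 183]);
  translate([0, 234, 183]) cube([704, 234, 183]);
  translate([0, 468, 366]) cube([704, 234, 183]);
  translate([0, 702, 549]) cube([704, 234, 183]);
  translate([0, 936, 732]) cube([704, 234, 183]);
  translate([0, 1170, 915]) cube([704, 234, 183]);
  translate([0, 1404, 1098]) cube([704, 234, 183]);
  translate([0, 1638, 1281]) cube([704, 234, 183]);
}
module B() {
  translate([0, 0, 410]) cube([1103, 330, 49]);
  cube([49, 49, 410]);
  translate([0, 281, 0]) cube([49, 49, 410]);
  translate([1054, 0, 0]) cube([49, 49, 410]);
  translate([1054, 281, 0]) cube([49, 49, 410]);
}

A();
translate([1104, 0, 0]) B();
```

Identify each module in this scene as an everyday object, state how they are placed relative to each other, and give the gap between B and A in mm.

The bench's nearest face is 400 mm from the staircase's +x face.

A is a staircase. B is a bench. The bench is on the floor beside the staircase on its +x side. The gap between the bench and the staircase is 400 mm.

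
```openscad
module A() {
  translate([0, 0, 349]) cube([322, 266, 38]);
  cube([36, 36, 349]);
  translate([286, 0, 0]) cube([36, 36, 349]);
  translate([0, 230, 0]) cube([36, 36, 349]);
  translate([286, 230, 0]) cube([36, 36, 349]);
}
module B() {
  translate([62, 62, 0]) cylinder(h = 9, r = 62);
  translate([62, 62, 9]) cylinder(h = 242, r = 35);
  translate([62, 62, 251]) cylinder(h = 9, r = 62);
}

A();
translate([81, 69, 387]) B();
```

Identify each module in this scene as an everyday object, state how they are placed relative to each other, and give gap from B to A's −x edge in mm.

The spool's min-x is at 81; the stool's min-x is 0; gap = 81 mm.

A is a stool. B is a spool. The spool is on top of the stool. The gap from the spool to the stool's −x edge is 81 mm.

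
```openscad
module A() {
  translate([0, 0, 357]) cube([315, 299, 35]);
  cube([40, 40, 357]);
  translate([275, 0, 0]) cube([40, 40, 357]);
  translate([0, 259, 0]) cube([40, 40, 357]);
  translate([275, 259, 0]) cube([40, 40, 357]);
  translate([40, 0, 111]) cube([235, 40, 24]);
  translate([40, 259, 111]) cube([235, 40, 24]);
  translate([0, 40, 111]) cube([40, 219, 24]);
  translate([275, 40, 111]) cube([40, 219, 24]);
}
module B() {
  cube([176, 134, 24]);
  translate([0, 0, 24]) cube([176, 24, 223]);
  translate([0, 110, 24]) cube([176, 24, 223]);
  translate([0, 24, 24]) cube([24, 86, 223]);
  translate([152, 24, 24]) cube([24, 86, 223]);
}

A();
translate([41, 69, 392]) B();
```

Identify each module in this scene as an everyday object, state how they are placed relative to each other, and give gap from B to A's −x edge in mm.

A is a stool. B is an open box. The open box is on top of the stool. The gap from the open box to the stool's −x edge is 41 mm.

The open box's min-x is at 41; the stool's min-x is 0; gap = 41 mm.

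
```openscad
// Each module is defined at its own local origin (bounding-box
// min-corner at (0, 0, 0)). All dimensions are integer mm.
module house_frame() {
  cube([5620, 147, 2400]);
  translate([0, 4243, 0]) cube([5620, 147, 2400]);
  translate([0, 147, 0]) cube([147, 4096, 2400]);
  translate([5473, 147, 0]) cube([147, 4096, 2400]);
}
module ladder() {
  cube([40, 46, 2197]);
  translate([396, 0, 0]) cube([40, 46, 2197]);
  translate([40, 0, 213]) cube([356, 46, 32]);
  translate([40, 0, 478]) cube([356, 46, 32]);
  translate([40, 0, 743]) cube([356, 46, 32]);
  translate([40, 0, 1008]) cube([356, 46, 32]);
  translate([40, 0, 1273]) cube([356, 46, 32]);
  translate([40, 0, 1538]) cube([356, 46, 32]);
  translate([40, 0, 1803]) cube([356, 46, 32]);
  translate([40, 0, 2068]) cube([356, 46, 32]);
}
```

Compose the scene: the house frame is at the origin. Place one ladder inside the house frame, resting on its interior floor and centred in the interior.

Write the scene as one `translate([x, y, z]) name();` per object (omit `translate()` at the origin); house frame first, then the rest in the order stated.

house_frame();
translate([2592, 2172, 0]) ladder();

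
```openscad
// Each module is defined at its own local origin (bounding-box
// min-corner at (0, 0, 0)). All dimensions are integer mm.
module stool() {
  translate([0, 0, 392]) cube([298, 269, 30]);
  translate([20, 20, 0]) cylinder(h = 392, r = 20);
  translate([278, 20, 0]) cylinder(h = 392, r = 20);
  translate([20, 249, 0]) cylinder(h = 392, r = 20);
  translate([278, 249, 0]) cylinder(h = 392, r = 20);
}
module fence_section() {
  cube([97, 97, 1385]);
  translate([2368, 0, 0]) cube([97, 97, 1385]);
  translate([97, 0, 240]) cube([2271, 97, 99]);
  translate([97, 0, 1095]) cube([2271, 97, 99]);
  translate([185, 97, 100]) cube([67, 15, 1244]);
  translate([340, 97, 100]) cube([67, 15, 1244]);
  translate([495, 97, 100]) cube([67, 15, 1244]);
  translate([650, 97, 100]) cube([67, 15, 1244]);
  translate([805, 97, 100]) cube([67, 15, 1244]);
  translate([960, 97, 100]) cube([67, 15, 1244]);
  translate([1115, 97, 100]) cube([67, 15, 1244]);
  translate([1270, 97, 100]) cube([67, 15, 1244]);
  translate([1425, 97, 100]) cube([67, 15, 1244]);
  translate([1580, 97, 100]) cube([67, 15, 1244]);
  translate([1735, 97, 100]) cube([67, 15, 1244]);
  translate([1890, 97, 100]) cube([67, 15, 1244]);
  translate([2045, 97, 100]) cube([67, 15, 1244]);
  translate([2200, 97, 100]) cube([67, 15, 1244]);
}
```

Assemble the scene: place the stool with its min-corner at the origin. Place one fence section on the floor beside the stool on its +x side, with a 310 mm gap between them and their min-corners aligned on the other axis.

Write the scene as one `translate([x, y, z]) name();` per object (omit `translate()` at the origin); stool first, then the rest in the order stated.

stool();
translate([608, 0, 0]) fence_section();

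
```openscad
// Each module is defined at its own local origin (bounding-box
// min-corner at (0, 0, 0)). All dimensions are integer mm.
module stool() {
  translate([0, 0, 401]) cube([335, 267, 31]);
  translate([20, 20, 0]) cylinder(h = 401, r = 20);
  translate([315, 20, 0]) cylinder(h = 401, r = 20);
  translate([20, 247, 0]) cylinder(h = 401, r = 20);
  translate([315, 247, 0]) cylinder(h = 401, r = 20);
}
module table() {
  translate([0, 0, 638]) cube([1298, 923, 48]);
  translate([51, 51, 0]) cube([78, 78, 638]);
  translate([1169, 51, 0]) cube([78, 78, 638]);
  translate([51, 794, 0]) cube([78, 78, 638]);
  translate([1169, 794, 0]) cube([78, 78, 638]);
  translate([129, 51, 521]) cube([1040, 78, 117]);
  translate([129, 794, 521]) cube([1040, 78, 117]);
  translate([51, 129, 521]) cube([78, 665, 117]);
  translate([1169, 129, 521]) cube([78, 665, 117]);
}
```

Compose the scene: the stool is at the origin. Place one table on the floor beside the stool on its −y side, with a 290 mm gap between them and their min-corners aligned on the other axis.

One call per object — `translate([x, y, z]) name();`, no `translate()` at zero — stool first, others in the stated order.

stool();
translate([0, -1213, 0]) table();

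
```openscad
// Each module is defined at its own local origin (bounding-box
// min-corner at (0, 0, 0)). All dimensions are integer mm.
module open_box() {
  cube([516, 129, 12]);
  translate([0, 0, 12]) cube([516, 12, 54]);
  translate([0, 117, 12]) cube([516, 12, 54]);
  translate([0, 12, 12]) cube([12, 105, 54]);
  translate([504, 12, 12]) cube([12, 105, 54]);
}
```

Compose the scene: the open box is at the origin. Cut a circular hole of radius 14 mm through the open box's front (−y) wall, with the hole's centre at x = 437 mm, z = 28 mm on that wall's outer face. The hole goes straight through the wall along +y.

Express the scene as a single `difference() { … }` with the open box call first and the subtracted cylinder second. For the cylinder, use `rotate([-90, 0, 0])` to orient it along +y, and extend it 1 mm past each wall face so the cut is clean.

difference() {
  open_box();
  translate([437, -1, 28]) rotate([-90, 0, 0]) cylinder(h = 14, r = 14);
}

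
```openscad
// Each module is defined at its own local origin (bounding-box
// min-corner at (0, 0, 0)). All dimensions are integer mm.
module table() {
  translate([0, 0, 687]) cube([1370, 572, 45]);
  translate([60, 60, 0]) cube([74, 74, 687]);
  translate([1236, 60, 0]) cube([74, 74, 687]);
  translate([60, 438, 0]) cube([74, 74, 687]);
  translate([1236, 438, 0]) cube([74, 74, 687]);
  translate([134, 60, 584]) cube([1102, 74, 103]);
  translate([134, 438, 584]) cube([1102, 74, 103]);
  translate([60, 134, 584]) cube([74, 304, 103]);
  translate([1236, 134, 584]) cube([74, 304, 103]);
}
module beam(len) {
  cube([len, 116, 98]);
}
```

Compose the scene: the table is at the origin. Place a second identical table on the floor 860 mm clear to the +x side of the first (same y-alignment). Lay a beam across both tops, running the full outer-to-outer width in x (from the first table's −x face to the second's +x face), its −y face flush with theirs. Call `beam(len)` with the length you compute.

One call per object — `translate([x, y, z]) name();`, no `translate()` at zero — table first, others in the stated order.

table();
translate([2230, 0, 0]) table();
translate([0, 0, 732]) beam(3600);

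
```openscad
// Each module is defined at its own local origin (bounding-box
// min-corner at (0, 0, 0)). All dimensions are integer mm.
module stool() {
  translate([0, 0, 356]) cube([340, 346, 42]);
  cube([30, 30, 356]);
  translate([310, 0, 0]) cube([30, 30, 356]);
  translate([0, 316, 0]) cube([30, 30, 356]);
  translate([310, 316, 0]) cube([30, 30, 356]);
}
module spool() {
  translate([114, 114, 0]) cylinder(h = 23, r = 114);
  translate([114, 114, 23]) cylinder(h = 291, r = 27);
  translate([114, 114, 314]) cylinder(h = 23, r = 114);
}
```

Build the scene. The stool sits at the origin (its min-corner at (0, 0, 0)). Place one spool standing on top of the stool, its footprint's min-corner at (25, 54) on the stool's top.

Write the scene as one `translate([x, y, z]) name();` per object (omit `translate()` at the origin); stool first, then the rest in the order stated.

stool();
translate([25, 54, 398]) spool();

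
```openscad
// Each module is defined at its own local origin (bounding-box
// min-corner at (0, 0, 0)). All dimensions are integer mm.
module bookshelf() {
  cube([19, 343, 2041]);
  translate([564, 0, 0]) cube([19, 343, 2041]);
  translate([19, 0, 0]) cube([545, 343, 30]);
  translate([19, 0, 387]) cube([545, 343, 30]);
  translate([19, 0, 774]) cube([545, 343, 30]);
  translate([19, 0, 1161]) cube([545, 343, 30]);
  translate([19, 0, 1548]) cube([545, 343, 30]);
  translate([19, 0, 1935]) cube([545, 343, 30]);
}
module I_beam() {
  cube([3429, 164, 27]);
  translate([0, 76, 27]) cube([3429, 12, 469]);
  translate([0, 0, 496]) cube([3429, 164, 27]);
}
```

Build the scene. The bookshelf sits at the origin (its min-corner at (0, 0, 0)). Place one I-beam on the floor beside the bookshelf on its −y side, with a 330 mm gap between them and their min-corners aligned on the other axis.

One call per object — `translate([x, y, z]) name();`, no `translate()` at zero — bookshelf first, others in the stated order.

bookshelf();
translate([0, -494, 0]) I_beam();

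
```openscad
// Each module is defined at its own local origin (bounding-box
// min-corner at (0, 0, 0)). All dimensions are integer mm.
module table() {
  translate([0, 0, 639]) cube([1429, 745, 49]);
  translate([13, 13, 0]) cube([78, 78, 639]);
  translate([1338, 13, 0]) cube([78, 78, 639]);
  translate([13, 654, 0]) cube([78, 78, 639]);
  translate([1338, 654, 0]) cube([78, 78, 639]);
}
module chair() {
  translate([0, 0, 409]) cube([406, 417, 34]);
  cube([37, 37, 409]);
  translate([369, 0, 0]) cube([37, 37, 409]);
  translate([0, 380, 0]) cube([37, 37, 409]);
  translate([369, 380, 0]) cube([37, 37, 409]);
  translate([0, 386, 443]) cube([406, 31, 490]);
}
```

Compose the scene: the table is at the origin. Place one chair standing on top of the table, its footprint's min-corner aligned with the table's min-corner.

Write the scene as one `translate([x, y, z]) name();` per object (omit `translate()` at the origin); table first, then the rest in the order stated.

table();
translate([0, 0, 688]) chair();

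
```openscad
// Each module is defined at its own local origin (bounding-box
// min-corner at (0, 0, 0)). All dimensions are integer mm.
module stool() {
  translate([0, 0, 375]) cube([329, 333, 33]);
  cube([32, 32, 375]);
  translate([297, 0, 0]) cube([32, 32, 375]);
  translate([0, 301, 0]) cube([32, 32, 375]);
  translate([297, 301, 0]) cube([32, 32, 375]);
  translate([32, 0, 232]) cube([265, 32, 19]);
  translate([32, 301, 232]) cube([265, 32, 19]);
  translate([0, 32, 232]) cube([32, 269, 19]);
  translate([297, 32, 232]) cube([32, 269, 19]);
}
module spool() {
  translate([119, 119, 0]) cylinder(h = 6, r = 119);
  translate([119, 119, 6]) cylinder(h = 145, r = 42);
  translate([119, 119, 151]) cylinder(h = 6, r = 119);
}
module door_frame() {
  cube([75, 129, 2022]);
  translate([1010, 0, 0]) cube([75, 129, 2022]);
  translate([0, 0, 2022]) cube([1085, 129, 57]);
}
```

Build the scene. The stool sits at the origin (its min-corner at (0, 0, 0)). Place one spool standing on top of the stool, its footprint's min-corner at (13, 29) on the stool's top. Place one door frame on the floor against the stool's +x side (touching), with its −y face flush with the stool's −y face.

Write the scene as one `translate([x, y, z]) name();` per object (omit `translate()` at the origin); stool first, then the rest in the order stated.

stool();
translate([13, 29, 408]) spool();
translate([329, 0, 0]) door_frame();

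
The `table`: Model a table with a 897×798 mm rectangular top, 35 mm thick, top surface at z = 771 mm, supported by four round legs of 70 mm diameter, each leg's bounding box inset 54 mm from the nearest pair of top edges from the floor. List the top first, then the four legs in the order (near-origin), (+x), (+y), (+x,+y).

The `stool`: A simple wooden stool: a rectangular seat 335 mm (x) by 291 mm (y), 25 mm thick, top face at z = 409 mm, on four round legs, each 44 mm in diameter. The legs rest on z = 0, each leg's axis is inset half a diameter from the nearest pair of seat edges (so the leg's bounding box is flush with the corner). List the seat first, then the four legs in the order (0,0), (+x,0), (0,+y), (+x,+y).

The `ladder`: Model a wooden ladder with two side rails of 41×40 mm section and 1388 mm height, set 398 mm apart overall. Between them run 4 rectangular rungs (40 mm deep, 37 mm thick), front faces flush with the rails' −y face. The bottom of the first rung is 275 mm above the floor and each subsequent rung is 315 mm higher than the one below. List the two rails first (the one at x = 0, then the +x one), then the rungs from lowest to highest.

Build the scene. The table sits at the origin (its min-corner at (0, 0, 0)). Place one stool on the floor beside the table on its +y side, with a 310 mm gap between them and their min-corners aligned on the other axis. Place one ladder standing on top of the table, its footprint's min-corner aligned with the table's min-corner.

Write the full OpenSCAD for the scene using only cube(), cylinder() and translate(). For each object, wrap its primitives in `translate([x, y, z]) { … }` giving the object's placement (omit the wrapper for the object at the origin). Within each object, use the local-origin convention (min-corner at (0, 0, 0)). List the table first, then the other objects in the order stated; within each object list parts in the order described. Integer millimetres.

translate([0, 0, 736]) cube([897, 798, 35]);
translate([89, 89, 0]) cylinder(h = 736, r = 35);
translate([808, 89, 0]) cylinder(h = 736, r = 35);
translate([89, 709, 0]) cylinder(h = 736, r = 35);
translate([808, 709, 0]) cylinder(h = 736, r = 35);
translate([0, 1108, 0]) {
  translate([0, 0, 384]) cube([335, 291, 25]);
  translate([22, 22, 0]) cylinder(h = 384, r = 22);
  translate([313, 22, 0]) cylinder(h = 384, r = 22);
  translate([22, 269, 0]) cylinder(h = 384, r = 22);
  translate([313, 269, 0]) cylinder(h = 384, r = 22);
}
translate([0, 0, 771]) {
  cube([41, 40, 1388]);
  translate([357, 0, 0]) cube([41, 40, 1388]);
  translate([41, 0, 275]) cube([316, 40, 37]);
  translate([41, 0, 590]) cube([316, 40, 37]);
  translate([41, 0, 905]) cube([316, 40, 37]);
  translate([41, 0, 1220]) cube([316, 40, 37]);
}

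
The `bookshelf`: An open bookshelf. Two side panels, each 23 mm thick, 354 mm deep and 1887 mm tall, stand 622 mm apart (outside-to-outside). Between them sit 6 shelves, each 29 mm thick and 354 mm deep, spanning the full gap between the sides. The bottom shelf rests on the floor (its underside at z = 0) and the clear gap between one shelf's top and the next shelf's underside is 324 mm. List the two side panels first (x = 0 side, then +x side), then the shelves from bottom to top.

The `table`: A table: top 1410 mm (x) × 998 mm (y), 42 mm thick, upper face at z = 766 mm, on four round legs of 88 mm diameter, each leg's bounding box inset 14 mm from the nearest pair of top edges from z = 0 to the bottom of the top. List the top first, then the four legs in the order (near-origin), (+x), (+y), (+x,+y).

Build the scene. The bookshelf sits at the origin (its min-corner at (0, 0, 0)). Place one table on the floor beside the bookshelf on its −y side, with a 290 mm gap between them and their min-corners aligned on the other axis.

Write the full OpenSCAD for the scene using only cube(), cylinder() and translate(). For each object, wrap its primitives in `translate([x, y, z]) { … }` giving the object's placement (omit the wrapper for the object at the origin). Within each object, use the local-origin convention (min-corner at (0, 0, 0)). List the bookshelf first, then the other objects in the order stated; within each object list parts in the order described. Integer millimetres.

cube([23, 354, 1887]);
translate([599, 0, 0]) cube([23, 354, 1887]);
translate([23, 0, 0]) cube([576, 354, 29]);
translate([23, 0, 353]) cube([576, 354, 29]);
translate([23, 0, 706]) cube([576, 354, 29]);
translate([23, 0, 1059]) cube([576, 354, 29]);
translate([23, 0, 1412]) cube([576, 354, 29]);
translate([23, 0, 1765]) cube([576, 354, 29]);
translate([0, -1288, 0]) {
  translate([0, 0, 724]) cube([1410, 998, 42]);
  translate([58, 58, 0]) cylinder(h = 724, r = 44);
  translate([1352, 58, 0]) cylinder(h = 724, r = 44);
  translate([58, 940, 0]) cylinder(h = 724, r = 44);
  translate([1352, 940, 0]) cylinder(h = 724, r = 44);
}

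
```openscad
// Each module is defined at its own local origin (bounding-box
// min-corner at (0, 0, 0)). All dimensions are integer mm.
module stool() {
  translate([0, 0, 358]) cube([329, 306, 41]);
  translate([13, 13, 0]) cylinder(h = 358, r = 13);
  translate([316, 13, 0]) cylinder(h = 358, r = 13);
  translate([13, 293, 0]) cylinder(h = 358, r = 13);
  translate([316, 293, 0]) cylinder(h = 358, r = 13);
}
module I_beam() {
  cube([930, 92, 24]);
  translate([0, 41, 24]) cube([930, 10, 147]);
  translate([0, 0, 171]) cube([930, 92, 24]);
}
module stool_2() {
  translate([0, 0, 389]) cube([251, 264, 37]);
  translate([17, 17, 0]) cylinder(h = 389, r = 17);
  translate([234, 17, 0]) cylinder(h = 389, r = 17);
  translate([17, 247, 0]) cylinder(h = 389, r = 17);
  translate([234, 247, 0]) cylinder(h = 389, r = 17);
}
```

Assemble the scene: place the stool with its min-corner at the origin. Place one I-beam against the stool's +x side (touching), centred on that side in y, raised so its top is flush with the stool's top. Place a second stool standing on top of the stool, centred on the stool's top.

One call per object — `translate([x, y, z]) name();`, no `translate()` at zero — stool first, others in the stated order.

stool();
translate([329, 107, 204]) I_beam();
translate([39, 21, 399]) stool_2();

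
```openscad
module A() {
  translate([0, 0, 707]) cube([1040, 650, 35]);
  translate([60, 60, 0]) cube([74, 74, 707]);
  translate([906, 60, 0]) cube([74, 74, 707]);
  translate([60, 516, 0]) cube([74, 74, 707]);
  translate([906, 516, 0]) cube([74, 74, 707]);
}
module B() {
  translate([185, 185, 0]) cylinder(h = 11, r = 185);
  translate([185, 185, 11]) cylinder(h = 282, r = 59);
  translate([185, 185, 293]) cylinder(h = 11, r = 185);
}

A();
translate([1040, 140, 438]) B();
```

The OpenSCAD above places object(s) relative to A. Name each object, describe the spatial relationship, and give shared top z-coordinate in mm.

Both tops at z = 742 mm.

A is a table. B is a spool. The spool is beside the table with their tops flush at z = 742. The shared top z-coordinate is 742 mm.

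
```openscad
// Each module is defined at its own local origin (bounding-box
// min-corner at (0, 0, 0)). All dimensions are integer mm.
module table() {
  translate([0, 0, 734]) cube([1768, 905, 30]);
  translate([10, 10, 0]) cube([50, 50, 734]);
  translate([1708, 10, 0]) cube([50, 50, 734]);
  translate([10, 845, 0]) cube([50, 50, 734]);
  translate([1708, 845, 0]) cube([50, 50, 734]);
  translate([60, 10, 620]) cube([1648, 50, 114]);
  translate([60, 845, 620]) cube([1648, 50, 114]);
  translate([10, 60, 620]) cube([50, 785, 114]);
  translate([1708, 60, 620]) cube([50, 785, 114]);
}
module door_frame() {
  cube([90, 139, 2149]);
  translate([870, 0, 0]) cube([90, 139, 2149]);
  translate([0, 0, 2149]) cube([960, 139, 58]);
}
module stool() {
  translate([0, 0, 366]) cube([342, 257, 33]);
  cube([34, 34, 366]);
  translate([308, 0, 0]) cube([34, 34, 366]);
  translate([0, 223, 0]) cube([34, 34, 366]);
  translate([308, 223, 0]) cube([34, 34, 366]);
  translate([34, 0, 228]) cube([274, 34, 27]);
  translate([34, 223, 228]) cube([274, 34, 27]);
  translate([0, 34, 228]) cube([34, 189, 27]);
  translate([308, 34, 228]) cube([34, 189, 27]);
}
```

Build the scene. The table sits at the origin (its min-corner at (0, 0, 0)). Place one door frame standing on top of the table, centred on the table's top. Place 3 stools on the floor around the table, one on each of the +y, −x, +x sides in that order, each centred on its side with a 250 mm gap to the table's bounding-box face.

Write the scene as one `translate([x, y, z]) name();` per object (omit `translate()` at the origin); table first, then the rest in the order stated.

table();
translate([404, 383, 764]) door_frame();
translate([713, 1155, 0]) stool();
translate([-592, 324, 0]) stool();
translate([2018, 324, 0]) stool();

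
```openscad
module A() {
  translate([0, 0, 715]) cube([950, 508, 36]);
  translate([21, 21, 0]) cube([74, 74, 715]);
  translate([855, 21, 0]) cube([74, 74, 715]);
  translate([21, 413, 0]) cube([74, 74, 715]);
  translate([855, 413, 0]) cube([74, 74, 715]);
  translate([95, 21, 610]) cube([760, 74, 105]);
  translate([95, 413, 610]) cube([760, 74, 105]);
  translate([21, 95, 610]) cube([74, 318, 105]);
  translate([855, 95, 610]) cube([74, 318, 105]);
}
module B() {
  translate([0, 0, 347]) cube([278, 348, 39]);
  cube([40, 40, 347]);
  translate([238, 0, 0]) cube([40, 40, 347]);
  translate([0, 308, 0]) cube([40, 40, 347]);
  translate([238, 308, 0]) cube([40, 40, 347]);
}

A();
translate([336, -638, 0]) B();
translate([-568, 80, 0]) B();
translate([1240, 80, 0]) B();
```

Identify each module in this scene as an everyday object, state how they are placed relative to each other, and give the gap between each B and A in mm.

Each stool's nearest face is 290 mm from the table's bounding box.

A is a table. B is a stool. Three stools sit around the table at the −y, −x, +x sides. The gap between each stool and the table is 290 mm.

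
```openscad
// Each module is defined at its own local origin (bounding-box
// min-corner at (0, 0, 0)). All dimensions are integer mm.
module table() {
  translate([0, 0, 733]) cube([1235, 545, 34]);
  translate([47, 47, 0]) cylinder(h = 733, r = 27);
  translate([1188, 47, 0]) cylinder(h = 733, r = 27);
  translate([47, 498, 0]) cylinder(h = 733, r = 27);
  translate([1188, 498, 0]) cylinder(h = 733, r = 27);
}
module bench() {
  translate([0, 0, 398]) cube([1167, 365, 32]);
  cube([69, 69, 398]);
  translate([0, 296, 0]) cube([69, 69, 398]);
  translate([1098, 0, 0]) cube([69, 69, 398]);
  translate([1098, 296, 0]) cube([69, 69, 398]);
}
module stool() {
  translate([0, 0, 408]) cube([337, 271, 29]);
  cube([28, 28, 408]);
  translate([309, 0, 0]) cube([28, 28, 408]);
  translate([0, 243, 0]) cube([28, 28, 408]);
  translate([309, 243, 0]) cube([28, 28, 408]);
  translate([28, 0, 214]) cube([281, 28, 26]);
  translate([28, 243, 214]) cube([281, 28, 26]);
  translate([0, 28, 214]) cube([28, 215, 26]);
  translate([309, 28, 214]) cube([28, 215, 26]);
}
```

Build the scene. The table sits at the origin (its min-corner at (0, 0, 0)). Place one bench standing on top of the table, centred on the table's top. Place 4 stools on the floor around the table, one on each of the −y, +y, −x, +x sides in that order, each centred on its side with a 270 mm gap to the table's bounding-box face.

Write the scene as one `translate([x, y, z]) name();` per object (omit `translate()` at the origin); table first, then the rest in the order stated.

table();
translate([34, 90, 767]) bench();
translate([449, -541, 0]) stool();
translate([449, 815, 0]) stool();
translate([-607, 137, 0]) stool();
translate([1505, 137, 0]) stool();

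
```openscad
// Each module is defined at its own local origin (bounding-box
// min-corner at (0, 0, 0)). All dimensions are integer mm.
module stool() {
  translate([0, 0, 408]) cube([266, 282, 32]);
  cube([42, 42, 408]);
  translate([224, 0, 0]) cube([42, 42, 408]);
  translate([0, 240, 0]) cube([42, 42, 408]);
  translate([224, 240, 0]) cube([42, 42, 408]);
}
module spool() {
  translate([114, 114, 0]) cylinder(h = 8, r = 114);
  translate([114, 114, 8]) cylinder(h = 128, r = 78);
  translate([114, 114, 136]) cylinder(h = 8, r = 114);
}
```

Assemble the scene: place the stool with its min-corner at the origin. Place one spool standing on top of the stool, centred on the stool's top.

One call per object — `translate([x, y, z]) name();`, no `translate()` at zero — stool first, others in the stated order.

stool();
translate([19, 27, 440]) spool();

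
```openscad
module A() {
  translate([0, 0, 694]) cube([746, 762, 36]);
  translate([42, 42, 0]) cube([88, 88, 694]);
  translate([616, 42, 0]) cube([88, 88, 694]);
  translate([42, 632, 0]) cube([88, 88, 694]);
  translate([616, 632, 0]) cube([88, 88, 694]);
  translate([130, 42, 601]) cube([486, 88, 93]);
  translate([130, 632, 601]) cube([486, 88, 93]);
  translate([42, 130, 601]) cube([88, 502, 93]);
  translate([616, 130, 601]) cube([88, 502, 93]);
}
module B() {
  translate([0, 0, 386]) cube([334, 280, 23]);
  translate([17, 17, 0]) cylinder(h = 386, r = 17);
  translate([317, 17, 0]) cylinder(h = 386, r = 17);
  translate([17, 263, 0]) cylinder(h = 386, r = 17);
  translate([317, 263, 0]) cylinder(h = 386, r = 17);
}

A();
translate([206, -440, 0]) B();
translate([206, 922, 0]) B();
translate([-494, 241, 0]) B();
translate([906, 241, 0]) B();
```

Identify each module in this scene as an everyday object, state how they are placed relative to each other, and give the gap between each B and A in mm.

Each stool's nearest face is 160 mm from the table's bounding box.

A is a table. B is a stool. Four stools sit around the table at the −y, +y, −x, +x sides. The gap between each stool and the table is 160 mm.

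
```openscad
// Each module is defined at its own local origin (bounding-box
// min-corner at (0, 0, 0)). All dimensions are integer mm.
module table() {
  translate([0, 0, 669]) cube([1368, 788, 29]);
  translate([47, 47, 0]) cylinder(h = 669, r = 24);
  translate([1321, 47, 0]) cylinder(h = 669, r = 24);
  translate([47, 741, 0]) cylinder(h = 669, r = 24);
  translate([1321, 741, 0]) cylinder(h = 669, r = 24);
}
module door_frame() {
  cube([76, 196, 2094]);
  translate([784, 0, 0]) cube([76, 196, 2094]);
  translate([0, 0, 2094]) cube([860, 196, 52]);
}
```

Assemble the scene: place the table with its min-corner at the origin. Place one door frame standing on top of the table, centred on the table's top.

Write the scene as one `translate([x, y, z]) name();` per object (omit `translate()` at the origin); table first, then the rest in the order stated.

table();
translate([254, 296, 698]) door_frame();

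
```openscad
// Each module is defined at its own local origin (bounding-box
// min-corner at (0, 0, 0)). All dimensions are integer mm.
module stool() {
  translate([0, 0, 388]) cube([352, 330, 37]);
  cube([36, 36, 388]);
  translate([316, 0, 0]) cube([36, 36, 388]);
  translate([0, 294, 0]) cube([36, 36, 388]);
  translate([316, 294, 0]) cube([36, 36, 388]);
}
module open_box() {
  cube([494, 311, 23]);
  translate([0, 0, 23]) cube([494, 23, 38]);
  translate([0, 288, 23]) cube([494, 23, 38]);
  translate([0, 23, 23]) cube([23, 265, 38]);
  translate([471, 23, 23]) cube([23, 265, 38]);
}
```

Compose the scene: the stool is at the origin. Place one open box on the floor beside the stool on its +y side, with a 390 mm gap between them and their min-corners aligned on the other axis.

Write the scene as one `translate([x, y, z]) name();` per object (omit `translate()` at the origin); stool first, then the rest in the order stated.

stool();
translate([0, 720, 0]) open_box();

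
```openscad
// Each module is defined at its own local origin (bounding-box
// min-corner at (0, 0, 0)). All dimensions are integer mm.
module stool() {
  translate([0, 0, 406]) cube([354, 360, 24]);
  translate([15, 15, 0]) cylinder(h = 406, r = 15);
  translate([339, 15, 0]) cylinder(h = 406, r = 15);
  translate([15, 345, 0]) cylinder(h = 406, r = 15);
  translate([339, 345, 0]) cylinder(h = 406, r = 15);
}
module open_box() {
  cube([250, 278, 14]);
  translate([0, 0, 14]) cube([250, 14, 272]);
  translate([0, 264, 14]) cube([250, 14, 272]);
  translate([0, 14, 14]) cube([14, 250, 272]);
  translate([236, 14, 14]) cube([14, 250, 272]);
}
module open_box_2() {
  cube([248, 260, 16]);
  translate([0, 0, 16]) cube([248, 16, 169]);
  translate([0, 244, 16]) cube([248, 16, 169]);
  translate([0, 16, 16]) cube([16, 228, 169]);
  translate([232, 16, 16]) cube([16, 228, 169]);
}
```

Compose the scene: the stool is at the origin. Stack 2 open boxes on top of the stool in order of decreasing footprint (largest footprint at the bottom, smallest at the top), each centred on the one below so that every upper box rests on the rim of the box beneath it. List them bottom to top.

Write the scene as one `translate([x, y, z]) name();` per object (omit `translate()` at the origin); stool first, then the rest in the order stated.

stool();
translate([52, 41, 430]) open_box();
translate([53, 50, 716]) open_box_2();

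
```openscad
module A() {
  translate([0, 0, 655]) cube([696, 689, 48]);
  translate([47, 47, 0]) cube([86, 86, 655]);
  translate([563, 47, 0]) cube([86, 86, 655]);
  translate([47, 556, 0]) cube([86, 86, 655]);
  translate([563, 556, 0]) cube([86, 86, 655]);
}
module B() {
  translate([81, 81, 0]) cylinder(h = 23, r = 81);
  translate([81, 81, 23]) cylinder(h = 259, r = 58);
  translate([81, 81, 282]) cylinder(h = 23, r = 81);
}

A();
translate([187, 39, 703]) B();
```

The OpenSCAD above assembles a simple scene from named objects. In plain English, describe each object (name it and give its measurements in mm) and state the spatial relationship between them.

A is a table with a 696×689 mm rectangular top, 48 mm thick, top surface at z = 703 mm, supported by four 86×86 mm square legs, each inset 47 mm from the nearest pair of top edges, running from the floor.

B is a spool: two coaxial disc flanges of radius 81 mm and thickness 23 mm, joined by a core cylinder of radius 58 mm and height 259 mm. The lower flange rests on z = 0 and the three cylinders share a vertical axis.

The spool is on top of the table.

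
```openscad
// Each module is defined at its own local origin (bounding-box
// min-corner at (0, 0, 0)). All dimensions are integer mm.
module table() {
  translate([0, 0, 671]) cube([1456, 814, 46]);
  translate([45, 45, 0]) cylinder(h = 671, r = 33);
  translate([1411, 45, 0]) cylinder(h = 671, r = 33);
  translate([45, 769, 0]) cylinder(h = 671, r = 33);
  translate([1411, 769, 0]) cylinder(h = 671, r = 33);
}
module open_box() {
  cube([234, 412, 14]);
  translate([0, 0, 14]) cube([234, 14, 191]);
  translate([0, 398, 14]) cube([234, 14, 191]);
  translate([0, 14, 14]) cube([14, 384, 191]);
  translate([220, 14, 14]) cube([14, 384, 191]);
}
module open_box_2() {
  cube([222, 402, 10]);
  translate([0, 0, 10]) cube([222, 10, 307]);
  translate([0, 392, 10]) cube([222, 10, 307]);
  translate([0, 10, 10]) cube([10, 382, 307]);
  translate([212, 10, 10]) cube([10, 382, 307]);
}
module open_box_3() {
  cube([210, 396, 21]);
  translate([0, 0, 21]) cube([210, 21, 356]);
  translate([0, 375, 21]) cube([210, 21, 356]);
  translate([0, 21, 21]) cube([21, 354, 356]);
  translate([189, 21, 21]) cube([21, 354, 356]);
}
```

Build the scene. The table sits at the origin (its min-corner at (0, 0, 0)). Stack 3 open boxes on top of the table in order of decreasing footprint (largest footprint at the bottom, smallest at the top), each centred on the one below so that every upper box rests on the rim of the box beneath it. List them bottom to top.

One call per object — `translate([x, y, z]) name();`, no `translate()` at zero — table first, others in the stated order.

table();
translate([611, 201, 717]) open_box();
translate([617, 206, 922]) open_box_2();
translate([623, 209, 1239]) open_box_3();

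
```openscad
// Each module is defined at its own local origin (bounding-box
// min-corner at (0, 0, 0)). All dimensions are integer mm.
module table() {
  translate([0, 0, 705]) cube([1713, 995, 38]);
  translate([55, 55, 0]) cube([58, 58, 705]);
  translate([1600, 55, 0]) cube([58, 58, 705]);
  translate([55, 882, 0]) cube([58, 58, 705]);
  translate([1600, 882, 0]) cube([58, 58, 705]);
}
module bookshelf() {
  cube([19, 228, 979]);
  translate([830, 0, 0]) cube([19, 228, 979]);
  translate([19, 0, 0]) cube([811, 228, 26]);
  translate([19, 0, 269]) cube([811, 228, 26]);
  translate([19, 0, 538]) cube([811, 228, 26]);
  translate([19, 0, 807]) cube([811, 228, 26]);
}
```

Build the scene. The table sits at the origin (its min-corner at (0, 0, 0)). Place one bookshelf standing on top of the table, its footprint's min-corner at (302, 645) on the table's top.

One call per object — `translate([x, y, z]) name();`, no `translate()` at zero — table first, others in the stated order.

table();
translate([302, 645, 743]) bookshelf();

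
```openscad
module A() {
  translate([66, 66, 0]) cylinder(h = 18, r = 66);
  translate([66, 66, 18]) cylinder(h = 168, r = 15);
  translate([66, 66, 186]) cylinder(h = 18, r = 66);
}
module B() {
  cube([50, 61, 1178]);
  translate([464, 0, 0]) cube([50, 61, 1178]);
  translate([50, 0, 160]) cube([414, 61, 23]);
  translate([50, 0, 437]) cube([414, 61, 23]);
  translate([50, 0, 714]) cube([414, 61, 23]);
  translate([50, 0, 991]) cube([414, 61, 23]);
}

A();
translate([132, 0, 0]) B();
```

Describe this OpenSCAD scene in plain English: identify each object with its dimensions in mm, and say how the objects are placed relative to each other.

A is a spool: two coaxial disc flanges of radius 66 mm and thickness 18 mm, joined by a core cylinder of radius 15 mm and height 168 mm. The lower flange rests on z = 0 and the three cylinders share a vertical axis.

B is a wooden ladder with two side rails of 50×61 mm section and 1178 mm height, set 514 mm apart overall. Between them run 4 rectangular rungs (61 mm deep, 23 mm thick), front faces flush with the rails' −y face. The bottom of the first rung is 160 mm above the floor and each subsequent rung is 277 mm higher than the one below.

The ladder is against the spool's +x side, with their −y faces flush.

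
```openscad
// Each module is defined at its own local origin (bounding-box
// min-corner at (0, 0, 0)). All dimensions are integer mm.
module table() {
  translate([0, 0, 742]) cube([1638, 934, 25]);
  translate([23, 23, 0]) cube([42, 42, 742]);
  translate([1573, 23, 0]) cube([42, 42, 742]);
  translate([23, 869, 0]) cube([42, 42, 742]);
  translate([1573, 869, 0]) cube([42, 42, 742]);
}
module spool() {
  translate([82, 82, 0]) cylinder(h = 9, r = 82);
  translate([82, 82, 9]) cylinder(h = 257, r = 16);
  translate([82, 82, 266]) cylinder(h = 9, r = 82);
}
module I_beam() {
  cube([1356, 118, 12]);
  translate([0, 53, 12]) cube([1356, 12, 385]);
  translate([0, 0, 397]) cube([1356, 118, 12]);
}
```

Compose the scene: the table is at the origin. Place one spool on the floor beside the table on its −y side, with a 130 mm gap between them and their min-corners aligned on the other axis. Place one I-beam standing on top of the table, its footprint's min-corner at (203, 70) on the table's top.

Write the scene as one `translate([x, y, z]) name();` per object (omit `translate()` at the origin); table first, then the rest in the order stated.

table();
translate([0, -294, 0]) spool();
translate([203, 70, 767]) I_beam();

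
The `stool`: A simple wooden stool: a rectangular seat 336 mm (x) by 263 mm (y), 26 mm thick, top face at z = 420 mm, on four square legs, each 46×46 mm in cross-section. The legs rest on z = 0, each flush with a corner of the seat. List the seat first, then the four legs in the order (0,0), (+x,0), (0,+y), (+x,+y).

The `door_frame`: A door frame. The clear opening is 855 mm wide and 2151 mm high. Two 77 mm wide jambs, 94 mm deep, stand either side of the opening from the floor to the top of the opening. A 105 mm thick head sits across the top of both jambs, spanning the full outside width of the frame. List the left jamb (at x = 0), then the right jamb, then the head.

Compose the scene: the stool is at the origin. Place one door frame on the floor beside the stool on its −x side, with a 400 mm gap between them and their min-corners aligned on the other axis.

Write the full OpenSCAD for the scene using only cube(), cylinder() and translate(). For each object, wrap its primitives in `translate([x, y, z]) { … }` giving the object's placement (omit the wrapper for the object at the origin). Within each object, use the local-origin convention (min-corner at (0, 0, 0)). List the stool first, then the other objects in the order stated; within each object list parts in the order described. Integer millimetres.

translate([0, 0, 394]) cube([336, 263, 26]);
cube([46, 46, 394]);
translate([290, 0, 0]) cube([46, 46, 394]);
translate([0, 217, 0]) cube([46, 46, 394]);
translate([290, 217, 0]) cube([46, 46, 394]);
translate([-1409, 0, 0]) {
  cube([77, 94, 2151]);
  translate([932, 0, 0]) cube([77, 94, 2151]);
  translate([0, 0, 2151]) cube([1009, 94, 105]);
}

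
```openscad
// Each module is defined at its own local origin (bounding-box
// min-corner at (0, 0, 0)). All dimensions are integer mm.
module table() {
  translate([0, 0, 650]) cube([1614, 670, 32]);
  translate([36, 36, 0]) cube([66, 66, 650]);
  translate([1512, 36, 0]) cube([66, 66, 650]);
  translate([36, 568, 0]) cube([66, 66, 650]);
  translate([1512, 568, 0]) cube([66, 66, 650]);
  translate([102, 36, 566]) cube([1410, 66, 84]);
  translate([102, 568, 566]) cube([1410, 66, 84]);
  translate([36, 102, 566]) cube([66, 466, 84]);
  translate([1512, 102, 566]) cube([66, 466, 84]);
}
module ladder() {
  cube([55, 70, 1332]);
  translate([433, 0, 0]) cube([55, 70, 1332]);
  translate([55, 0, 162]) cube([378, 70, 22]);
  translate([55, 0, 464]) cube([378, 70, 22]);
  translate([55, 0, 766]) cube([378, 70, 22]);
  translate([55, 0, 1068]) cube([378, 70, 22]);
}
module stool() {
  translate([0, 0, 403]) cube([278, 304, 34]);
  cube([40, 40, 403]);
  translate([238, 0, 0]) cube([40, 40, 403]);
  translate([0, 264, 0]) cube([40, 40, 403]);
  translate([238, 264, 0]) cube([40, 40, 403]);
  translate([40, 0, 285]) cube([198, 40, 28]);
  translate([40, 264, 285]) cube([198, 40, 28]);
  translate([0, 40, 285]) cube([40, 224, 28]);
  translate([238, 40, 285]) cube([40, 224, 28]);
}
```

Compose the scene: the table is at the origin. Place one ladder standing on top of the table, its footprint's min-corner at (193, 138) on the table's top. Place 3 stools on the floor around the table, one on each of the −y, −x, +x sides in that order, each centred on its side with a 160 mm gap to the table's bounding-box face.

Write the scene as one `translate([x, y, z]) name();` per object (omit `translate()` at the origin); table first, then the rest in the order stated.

table();
translate([193, 138, 682]) ladder();
translate([668, -464, 0]) stool();
translate([-438, 183, 0]) stool();
translate([1774, 183, 0]) stool();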